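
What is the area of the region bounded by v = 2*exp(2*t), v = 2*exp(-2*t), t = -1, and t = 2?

The difference (2*exp(2*t)) - (2*exp(-2*t)) = 2*exp(2*t) - 2*exp(-2*t) changes sign at t = 0 inside [-1, 2], so split the integral there.
∫[-1,0] (2*exp(2*t) - 2*exp(-2*t)) dt = -exp(2) - exp(-2) + 2; the area of that piece is -2 + exp(-2) + exp(2).
∫[0,2] (2*exp(2*t) - 2*exp(-2*t)) dt = -2 + exp(-4) + exp(4).
Total area = (-2 + exp(-2) + exp(2)) + (-2 + exp(-4) + exp(4)) = -4 + exp(-4) + exp(-2) + exp(2) + exp(4).

-4 + exp(-4) + exp(-2) + exp(2) + exp(4)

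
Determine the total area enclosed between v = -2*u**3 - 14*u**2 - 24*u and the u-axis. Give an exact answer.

The curve meets the u-axis where -2*u**3 - 14*u**2 - 24*u = 0, i.e. -2*u*(u + 3)*(u + 4) = 0, at u = -4, -3, 0.
On [-4, -3] the curve lies below the axis; ∫[-4,-3] (-2*u**3 - 14*u**2 - 24*u) du = -7/6, giving area 7/6.
On [-3, 0] the curve lies above the axis; ∫[-3,0] (-2*u**3 - 14*u**2 - 24*u) du = 45/2, giving area 45/2.
Total area = 7/6 + 45/2 = 71/3.

71/3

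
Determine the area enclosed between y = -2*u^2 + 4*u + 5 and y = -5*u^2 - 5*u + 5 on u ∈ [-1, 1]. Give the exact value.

9

The difference (-2*u^2 + 4*u + 5) - (-5*u^2 - 5*u + 5) = 3*u^2 + 9*u changes sign at u = 0 inside [-1, 1], so split the integral there.
∫[-1,0] (3*u^2 + 9*u) du = -7/2; the area of that piece is 7/2.
∫[0,1] (3*u^2 + 9*u) du = 11/2.
Total area = 7/2 + 11/2 = 9.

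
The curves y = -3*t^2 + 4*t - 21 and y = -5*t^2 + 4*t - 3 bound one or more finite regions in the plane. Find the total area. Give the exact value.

72

Set the curves equal: -3*t^2 + 4*t - 21 = -5*t^2 + 4*t - 3, so 2*t^2 - 18 = 0, which factors as 2*(t - 3)*(t + 3) = 0. The curves meet at t = -3, 3.
On [-3, 3], y = -5*t^2 + 4*t - 3 is on top; that piece has area ∫[-3,3] (-(2*t^2 - 18)) dt = 72.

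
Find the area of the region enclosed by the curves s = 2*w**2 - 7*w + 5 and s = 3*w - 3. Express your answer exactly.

9

Both boundary curves give s as a function of w, so integrate with respect to w. Setting them equal: 2*w**2 - 10*w + 8 = 0, i.e. 2*(w - 4)*(w - 1) = 0, so they meet at w = 1, 4.
For w in [1, 4], s = 2*w**2 - 7*w + 5 is on the left; area = ∫[1,4] (-(2*w**2 - 10*w + 8)) dw = 9.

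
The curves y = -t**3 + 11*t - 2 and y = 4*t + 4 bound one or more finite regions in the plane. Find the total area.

131/4

Set the curves equal: -t**3 + 11*t - 2 = 4*t + 4, so -t**3 + 7*t - 6 = 0, which factors as -(t - 2)*(t - 1)*(t + 3) = 0. The curves meet at t = -3, 1, 2.
On [-3, 1], y = 4*t + 4 is on top; that piece has area ∫[-3,1] (-(-t**3 + 7*t - 6)) dt = 32.
On [1, 2], y = -t**3 + 11*t - 2 is on top; that piece has area ∫[1,2] (-t**3 + 7*t - 6) dt = 3/4.
Total enclosed area = 32 + 3/4 = 131/4.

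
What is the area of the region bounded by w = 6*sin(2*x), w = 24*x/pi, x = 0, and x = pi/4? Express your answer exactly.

3 - 3*pi/4

On [0, pi/4], (6*sin(2*x)) - (24*x/pi) = -24*x/pi + 6*sin(2*x) is ≥ 0 throughout, so the area is a single integral of |-24*x/pi + 6*sin(2*x)|.
∫[0,pi/4] (-24*x/pi + 6*sin(2*x)) dx = 3 - 3*pi/4.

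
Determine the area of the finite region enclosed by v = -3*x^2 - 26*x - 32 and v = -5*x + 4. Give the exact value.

1/2

Set the curves equal: -3*x^2 - 26*x - 32 = -5*x + 4, so -3*x^2 - 21*x - 36 = 0, which factors as -3*(x + 3)*(x + 4) = 0. The curves meet at x = -4, -3.
On [-4, -3], v = -3*x^2 - 26*x - 32 is on top; that piece has area ∫[-4,-3] (-3*x^2 - 21*x - 36) dx = 1/2.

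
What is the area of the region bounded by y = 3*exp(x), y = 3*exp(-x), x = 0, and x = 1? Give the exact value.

-6 + 3*exp(-1) + 3*exp(1)

On [0, 1], (3*exp(x)) - (3*exp(-x)) = 3*exp(x) - 3*exp(-x) is ≥ 0 throughout, so the area is a single integral of |3*exp(x) - 3*exp(-x)|.
∫[0,1] (3*exp(x) - 3*exp(-x)) dx = -6 + 3*exp(-1) + 3*exp(1).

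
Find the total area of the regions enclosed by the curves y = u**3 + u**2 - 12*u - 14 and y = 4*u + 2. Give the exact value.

863/6

Set the curves equal: u**3 + u**2 - 12*u - 14 = 4*u + 2, so u**3 + u**2 - 16*u - 16 = 0, which factors as (u - 4)*(u + 1)*(u + 4) = 0. The curves meet at u = -4, -1, 4.
On [-4, -1], y = u**3 + u**2 - 12*u - 14 is on top; that piece has area ∫[-4,-1] (u**3 + u**2 - 16*u - 16) du = 117/4.
On [-1, 4], y = 4*u + 2 is on top; that piece has area ∫[-1,4] (-(u**3 + u**2 - 16*u - 16)) du = 1375/12.
Total enclosed area = 117/4 + 1375/12 = 863/6.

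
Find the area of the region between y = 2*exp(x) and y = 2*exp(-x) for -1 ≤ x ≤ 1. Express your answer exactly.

The difference (2*exp(x)) - (2*exp(-x)) = 2*exp(x) - 2*exp(-x) changes sign at x = 0 inside [-1, 1], so split the integral there.
∫[-1,0] (2*exp(x) - 2*exp(-x)) dx = -2*exp(1) - 2*exp(-1) + 4; the area of that piece is -4 + 2*exp(-1) + 2*exp(1).
∫[0,1] (2*exp(x) - 2*exp(-x)) dx = -4 + 2*exp(-1) + 2*exp(1).
Total area = (-4 + 2*exp(-1) + 2*exp(1)) + (-4 + 2*exp(-1) + 2*exp(1)) = -8 + 4*exp(-1) + 4*exp(1).

-8 + 4*exp(-1) + 4*exp(1)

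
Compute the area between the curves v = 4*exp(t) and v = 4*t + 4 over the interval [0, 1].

On [0, 1], (4*exp(t)) - (4*t + 4) = -4*t + 4*exp(t) - 4 is ≥ 0 throughout, so the area is a single integral of |-4*t + 4*exp(t) - 4|.
∫[0,1] (-4*t + 4*exp(t) - 4) dt = -10 + 4*exp(1).

-10 + 4*exp(1)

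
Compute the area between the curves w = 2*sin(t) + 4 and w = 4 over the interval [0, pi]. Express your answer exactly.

On [0, pi], (2*sin(t) + 4) - (4) = 2*sin(t) is ≥ 0 throughout, so the area is a single integral of |2*sin(t)|.
∫[0,pi] (2*sin(t)) dt = 4.

4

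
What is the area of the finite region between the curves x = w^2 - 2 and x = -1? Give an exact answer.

Both boundary curves give x as a function of w, so integrate with respect to w. Setting them equal: w^2 - 1 = 0, i.e. (w - 1)*(w + 1) = 0, so they meet at w = -1, 1.
For w in [-1, 1], x = w^2 - 2 is on the left; area = ∫[-1,1] (-(w^2 - 1)) dw = 4/3.

4/3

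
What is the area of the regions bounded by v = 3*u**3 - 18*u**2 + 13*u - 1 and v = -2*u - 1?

393/4

Set the curves equal: 3*u**3 - 18*u**2 + 13*u - 1 = -2*u - 1, so 3*u**3 - 18*u**2 + 15*u = 0, which factors as 3*u*(u - 5)*(u - 1) = 0. The curves meet at u = 0, 1, 5.
On [0, 1], v = 3*u**3 - 18*u**2 + 13*u - 1 is on top; that piece has area ∫[0,1] (3*u**3 - 18*u**2 + 15*u) du = 9/4.
On [1, 5], v = -2*u - 1 is on top; that piece has area ∫[1,5] (-(3*u**3 - 18*u**2 + 15*u)) du = 96.
Total enclosed area = 9/4 + 96 = 393/4.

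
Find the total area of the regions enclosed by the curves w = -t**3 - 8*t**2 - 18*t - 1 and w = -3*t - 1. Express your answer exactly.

Set the curves equal: -t**3 - 8*t**2 - 18*t - 1 = -3*t - 1, so -t**3 - 8*t**2 - 15*t = 0, which factors as -t*(t + 3)*(t + 5) = 0. The curves meet at t = -5, -3, 0.
On [-5, -3], w = -3*t - 1 is on top; that piece has area ∫[-5,-3] (-(-t**3 - 8*t**2 - 15*t)) dt = 16/3.
On [-3, 0], w = -t**3 - 8*t**2 - 18*t - 1 is on top; that piece has area ∫[-3,0] (-t**3 - 8*t**2 - 15*t) dt = 63/4.
Total enclosed area = 16/3 + 63/4 = 253/12.

253/12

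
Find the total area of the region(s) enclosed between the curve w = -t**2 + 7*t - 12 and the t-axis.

1/6

The curve meets the t-axis where -t**2 + 7*t - 12 = 0, i.e. -(t - 4)*(t - 3) = 0, at t = 3, 4.
On [3, 4] the curve lies above the axis; ∫[3,4] (-t**2 + 7*t - 12) dt = 1/6, giving area 1/6.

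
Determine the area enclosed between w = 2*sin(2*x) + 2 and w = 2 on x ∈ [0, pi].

The difference (2*sin(2*x) + 2) - (2) = 2*sin(2*x) changes sign at x = pi/2 inside [0, pi], so split the integral there.
∫[0,pi/2] (2*sin(2*x)) dx = 2.
∫[pi/2,pi] (2*sin(2*x)) dx = -2; the area of that piece is 2.
Total area = 2 + 2 = 4.

4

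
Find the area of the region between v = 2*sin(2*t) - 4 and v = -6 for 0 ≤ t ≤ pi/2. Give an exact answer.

2 + pi

On [0, pi/2], (2*sin(2*t) - 4) - (-6) = 2*sin(2*t) + 2 is ≥ 0 throughout, so the area is a single integral of |2*sin(2*t) + 2|.
∫[0,pi/2] (2*sin(2*t) + 2) dt = 2 + pi.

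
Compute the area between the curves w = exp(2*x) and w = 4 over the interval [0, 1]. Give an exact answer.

The difference (exp(2*x)) - (4) = exp(2*x) - 4 changes sign at x = log(2) inside [0, 1], so split the integral there.
∫[0,log(2)] (exp(2*x) - 4) dx = 3/2 - log(16); the area of that piece is -3/2 + log(16).
∫[log(2),1] (exp(2*x) - 4) dx = -6 + 4*log(2) + exp(2)/2.
Total area = (-3/2 + log(16)) + (-6 + 4*log(2) + exp(2)/2) = -15/2 + exp(2)/2 + 8*log(2).

-15/2 + exp(2)/2 + 8*log(2)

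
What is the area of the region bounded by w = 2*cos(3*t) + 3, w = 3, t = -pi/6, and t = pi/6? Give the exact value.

4/3

On [-pi/6, pi/6], (2*cos(3*t) + 3) - (3) = 2*cos(3*t) is ≥ 0 throughout, so the area is a single integral of |2*cos(3*t)|.
∫[-pi/6,pi/6] (2*cos(3*t)) dt = 4/3.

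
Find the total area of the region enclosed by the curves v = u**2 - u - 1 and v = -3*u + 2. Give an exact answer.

Set the curves equal: u**2 - u - 1 = -3*u + 2, so u**2 + 2*u - 3 = 0, which factors as (u - 1)*(u + 3) = 0. The curves meet at u = -3, 1.
On [-3, 1], v = -3*u + 2 is on top; that piece has area ∫[-3,1] (-(u**2 + 2*u - 3)) du = 32/3.

32/3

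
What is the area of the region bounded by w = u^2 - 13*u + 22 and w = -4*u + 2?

Set the curves equal: u^2 - 13*u + 22 = -4*u + 2, so u^2 - 9*u + 20 = 0, which factors as (u - 5)*(u - 4) = 0. The curves meet at u = 4, 5.
On [4, 5], w = -4*u + 2 is on top; that piece has area ∫[4,5] (-(u^2 - 9*u + 20)) du = 1/6.

1/6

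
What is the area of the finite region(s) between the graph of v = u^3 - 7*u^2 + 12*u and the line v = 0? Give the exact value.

The curve meets the u-axis where u^3 - 7*u^2 + 12*u = 0, i.e. u*(u - 4)*(u - 3) = 0, at u = 0, 3, 4.
On [0, 3] the curve lies above the axis; ∫[0,3] (u^3 - 7*u^2 + 12*u) du = 45/4, giving area 45/4.
On [3, 4] the curve lies below the axis; ∫[3,4] (u^3 - 7*u^2 + 12*u) du = -7/12, giving area 7/12.
Total area = 45/4 + 7/12 = 71/6.

71/6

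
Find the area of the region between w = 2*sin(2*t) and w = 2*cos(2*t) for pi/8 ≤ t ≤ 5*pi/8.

On [pi/8, 5*pi/8], (2*sin(2*t)) - (2*cos(2*t)) = 2*sin(2*t) - 2*cos(2*t) is ≥ 0 throughout, so the area is a single integral of |2*sin(2*t) - 2*cos(2*t)|.
∫[pi/8,5*pi/8] (2*sin(2*t) - 2*cos(2*t)) dt = 2*sqrt(2).

2*sqrt(2)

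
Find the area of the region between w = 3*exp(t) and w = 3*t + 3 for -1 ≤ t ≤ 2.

On [-1, 2], (3*exp(t)) - (3*t + 3) = -3*t + 3*exp(t) - 3 is ≥ 0 throughout, so the area is a single integral of |-3*t + 3*exp(t) - 3|.
∫[-1,2] (-3*t + 3*exp(t) - 3) dt = -27/2 - 3*exp(-1) + 3*exp(2).

-27/2 - 3*exp(-1) + 3*exp(2)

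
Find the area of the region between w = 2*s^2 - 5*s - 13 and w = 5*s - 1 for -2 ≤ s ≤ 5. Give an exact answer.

The difference (2*s^2 - 5*s - 13) - (5*s - 1) = 2*s^2 - 10*s - 12 changes sign at s = -1 inside [-2, 5], so split the integral there.
∫[-2,-1] (2*s^2 - 10*s - 12) ds = 23/3.
∫[-1,5] (2*s^2 - 10*s - 12) ds = -108; the area of that piece is 108.
Total area = 23/3 + 108 = 347/3.

347/3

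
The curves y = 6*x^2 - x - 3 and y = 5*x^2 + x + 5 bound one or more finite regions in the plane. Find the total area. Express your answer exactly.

Set the curves equal: 6*x^2 - x - 3 = 5*x^2 + x + 5, so x^2 - 2*x - 8 = 0, which factors as (x - 4)*(x + 2) = 0. The curves meet at x = -2, 4.
On [-2, 4], y = 5*x^2 + x + 5 is on top; that piece has area ∫[-2,4] (-(x^2 - 2*x - 8)) dx = 36.

36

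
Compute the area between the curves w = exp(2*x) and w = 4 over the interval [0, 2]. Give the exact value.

The difference (exp(2*x)) - (4) = exp(2*x) - 4 changes sign at x = log(2) inside [0, 2], so split the integral there.
∫[0,log(2)] (exp(2*x) - 4) dx = 3/2 - log(16); the area of that piece is -3/2 + log(16).
∫[log(2),2] (exp(2*x) - 4) dx = -10 + 4*log(2) + exp(4)/2.
Total area = (-3/2 + log(16)) + (-10 + 4*log(2) + exp(4)/2) = -23/2 + 8*log(2) + exp(4)/2.

-23/2 + 8*log(2) + exp(4)/2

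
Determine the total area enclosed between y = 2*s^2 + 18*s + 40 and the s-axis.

The curve meets the s-axis where 2*s^2 + 18*s + 40 = 0, i.e. 2*(s + 4)*(s + 5) = 0, at s = -5, -4.
On [-5, -4] the curve lies below the axis; ∫[-5,-4] (2*s^2 + 18*s + 40) ds = -1/3, giving area 1/3.

1/3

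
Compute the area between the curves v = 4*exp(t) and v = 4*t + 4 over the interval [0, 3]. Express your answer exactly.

-34 + 4*exp(3)

On [0, 3], (4*exp(t)) - (4*t + 4) = -4*t + 4*exp(t) - 4 is ≥ 0 throughout, so the area is a single integral of |-4*t + 4*exp(t) - 4|.
∫[0,3] (-4*t + 4*exp(t) - 4) dt = -34 + 4*exp(3).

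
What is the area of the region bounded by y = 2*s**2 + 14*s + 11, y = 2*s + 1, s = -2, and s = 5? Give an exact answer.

The difference (2*s**2 + 14*s + 11) - (2*s + 1) = 2*s**2 + 12*s + 10 changes sign at s = -1 inside [-2, 5], so split the integral there.
∫[-2,-1] (2*s**2 + 12*s + 10) ds = -10/3; the area of that piece is 10/3.
∫[-1,5] (2*s**2 + 12*s + 10) ds = 288.
Total area = 10/3 + 288 = 874/3.

874/3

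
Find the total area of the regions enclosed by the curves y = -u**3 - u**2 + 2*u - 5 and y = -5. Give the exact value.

Set the curves equal: -u**3 - u**2 + 2*u - 5 = -5, so -u**3 - u**2 + 2*u = 0, which factors as -u*(u - 1)*(u + 2) = 0. The curves meet at u = -2, 0, 1.
On [-2, 0], y = -5 is on top; that piece has area ∫[-2,0] (-(-u**3 - u**2 + 2*u)) du = 8/3.
On [0, 1], y = -u**3 - u**2 + 2*u - 5 is on top; that piece has area ∫[0,1] (-u**3 - u**2 + 2*u) du = 5/12.
Total enclosed area = 8/3 + 5/12 = 37/12.

37/12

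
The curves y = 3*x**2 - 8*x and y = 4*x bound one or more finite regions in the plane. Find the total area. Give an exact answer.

Set the curves equal: 3*x**2 - 8*x = 4*x, so 3*x**2 - 12*x = 0, which factors as 3*x*(x - 4) = 0. The curves meet at x = 0, 4.
On [0, 4], y = 4*x is on top; that piece has area ∫[0,4] (-(3*x**2 - 12*x)) dx = 32.

32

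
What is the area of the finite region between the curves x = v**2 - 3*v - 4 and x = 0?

Both boundary curves give x as a function of v, so integrate with respect to v. Setting them equal: v**2 - 3*v - 4 = 0, i.e. (v - 4)*(v + 1) = 0, so they meet at v = -1, 4.
For v in [-1, 4], x = v**2 - 3*v - 4 is on the left; area = ∫[-1,4] (-(v**2 - 3*v - 4)) dv = 125/6.

125/6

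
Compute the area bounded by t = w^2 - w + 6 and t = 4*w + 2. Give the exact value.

9/2

Both boundary curves give t as a function of w, so integrate with respect to w. Setting them equal: w^2 - 5*w + 4 = 0, i.e. (w - 4)*(w - 1) = 0, so they meet at w = 1, 4.
For w in [1, 4], t = w^2 - w + 6 is on the left; area = ∫[1,4] (-(w^2 - 5*w + 4)) dw = 9/2.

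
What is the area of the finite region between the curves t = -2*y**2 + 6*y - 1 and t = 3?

Both boundary curves give t as a function of y, so integrate with respect to y. Setting them equal: -2*y**2 + 6*y - 4 = 0, i.e. -2*(y - 2)*(y - 1) = 0, so they meet at y = 1, 2.
For y in [1, 2], t = -2*y**2 + 6*y - 1 is on the right; area = ∫[1,2] (-2*y**2 + 6*y - 4) dy = 1/3.

1/3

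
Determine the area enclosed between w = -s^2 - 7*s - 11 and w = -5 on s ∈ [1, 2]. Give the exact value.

On [1, 2], (-s^2 - 7*s - 11) - (-5) = -s^2 - 7*s - 6 is ≤ 0 throughout, so the area is a single integral of |-s^2 - 7*s - 6|.
∫[1,2] (-s^2 - 7*s - 6) ds = -113/6; the area of that piece is 113/6.

113/6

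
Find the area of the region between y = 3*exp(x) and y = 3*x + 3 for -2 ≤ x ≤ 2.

On [-2, 2], (3*exp(x)) - (3*x + 3) = -3*x + 3*exp(x) - 3 is ≥ 0 throughout, so the area is a single integral of |-3*x + 3*exp(x) - 3|.
∫[-2,2] (-3*x + 3*exp(x) - 3) dx = -12 - 3*exp(-2) + 3*exp(2).

-12 - 3*exp(-2) + 3*exp(2)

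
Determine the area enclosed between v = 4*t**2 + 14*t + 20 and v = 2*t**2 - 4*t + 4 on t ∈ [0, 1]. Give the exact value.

On [0, 1], (4*t**2 + 14*t + 20) - (2*t**2 - 4*t + 4) = 2*t**2 + 18*t + 16 is ≥ 0 throughout, so the area is a single integral of |2*t**2 + 18*t + 16|.
∫[0,1] (2*t**2 + 18*t + 16) dt = 77/3.

77/3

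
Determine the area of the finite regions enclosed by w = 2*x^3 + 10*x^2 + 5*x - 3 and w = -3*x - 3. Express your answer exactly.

Set the curves equal: 2*x^3 + 10*x^2 + 5*x - 3 = -3*x - 3, so 2*x^3 + 10*x^2 + 8*x = 0, which factors as 2*x*(x + 1)*(x + 4) = 0. The curves meet at x = -4, -1, 0.
On [-4, -1], w = 2*x^3 + 10*x^2 + 5*x - 3 is on top; that piece has area ∫[-4,-1] (2*x^3 + 10*x^2 + 8*x) dx = 45/2.
On [-1, 0], w = -3*x - 3 is on top; that piece has area ∫[-1,0] (-(2*x^3 + 10*x^2 + 8*x)) dx = 7/6.
Total enclosed area = 45/2 + 7/6 = 71/3.

71/3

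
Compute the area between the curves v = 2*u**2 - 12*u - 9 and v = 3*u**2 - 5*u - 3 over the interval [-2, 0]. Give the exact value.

5

The difference (2*u**2 - 12*u - 9) - (3*u**2 - 5*u - 3) = -u**2 - 7*u - 6 changes sign at u = -1 inside [-2, 0], so split the integral there.
∫[-2,-1] (-u**2 - 7*u - 6) du = 13/6.
∫[-1,0] (-u**2 - 7*u - 6) du = -17/6; the area of that piece is 17/6.
Total area = 13/6 + 17/6 = 5.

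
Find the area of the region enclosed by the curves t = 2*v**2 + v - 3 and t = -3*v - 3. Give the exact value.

8/3

Both boundary curves give t as a function of v, so integrate with respect to v. Setting them equal: 2*v**2 + 4*v = 0, i.e. 2*v*(v + 2) = 0, so they meet at v = -2, 0.
For v in [-2, 0], t = 2*v**2 + v - 3 is on the left; area = ∫[-2,0] (-(2*v**2 + 4*v)) dv = 8/3.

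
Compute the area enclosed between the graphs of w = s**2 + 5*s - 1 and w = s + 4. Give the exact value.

36

Set the curves equal: s**2 + 5*s - 1 = s + 4, so s**2 + 4*s - 5 = 0, which factors as (s - 1)*(s + 5) = 0. The curves meet at s = -5, 1.
On [-5, 1], w = s + 4 is on top; that piece has area ∫[-5,1] (-(s**2 + 4*s - 5)) ds = 36.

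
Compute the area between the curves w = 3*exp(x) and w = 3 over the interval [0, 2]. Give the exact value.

On [0, 2], (3*exp(x)) - (3) = 3*exp(x) - 3 is ≥ 0 throughout, so the area is a single integral of |3*exp(x) - 3|.
∫[0,2] (3*exp(x) - 3) dx = -9 + 3*exp(2).

-9 + 3*exp(2)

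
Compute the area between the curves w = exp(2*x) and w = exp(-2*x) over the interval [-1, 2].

-2 + exp(-4)/2 + exp(-2)/2 + exp(2)/2 + exp(4)/2

The difference (exp(2*x)) - (exp(-2*x)) = exp(2*x) - exp(-2*x) changes sign at x = 0 inside [-1, 2], so split the integral there.
∫[-1,0] (exp(2*x) - exp(-2*x)) dx = -exp(2)/2 - exp(-2)/2 + 1; the area of that piece is -1 + exp(-2)/2 + exp(2)/2.
∫[0,2] (exp(2*x) - exp(-2*x)) dx = -1 + exp(-4)/2 + exp(4)/2.
Total area = (-1 + exp(-2)/2 + exp(2)/2) + (-1 + exp(-4)/2 + exp(4)/2) = -2 + exp(-4)/2 + exp(-2)/2 + exp(2)/2 + exp(4)/2.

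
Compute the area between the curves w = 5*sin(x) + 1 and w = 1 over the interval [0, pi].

On [0, pi], (5*sin(x) + 1) - (1) = 5*sin(x) is ≥ 0 throughout, so the area is a single integral of |5*sin(x)|.
∫[0,pi] (5*sin(x)) dx = 10.

10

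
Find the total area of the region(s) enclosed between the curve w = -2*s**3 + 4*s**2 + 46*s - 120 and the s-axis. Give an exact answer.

5137/6

The curve meets the s-axis where -2*s**3 + 4*s**2 + 46*s - 120 = 0, i.e. -2*(s - 4)*(s - 3)*(s + 5) = 0, at s = -5, 3, 4.
On [-5, 3] the curve lies below the axis; ∫[-5,3] (-2*s**3 + 4*s**2 + 46*s - 120) ds = -2560/3, giving area 2560/3.
On [3, 4] the curve lies above the axis; ∫[3,4] (-2*s**3 + 4*s**2 + 46*s - 120) ds = 17/6, giving area 17/6.
Total area = 2560/3 + 17/6 = 5137/6.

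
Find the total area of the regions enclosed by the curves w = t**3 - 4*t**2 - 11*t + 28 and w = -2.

863/6

Set the curves equal: t**3 - 4*t**2 - 11*t + 28 = -2, so t**3 - 4*t**2 - 11*t + 30 = 0, which factors as (t - 5)*(t - 2)*(t + 3) = 0. The curves meet at t = -3, 2, 5.
On [-3, 2], w = t**3 - 4*t**2 - 11*t + 28 is on top; that piece has area ∫[-3,2] (t**3 - 4*t**2 - 11*t + 30) dt = 1375/12.
On [2, 5], w = -2 is on top; that piece has area ∫[2,5] (-(t**3 - 4*t**2 - 11*t + 30)) dt = 117/4.
Total enclosed area = 1375/12 + 117/4 = 863/6.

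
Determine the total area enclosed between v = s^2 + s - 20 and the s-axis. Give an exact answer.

The curve meets the s-axis where s^2 + s - 20 = 0, i.e. (s - 4)*(s + 5) = 0, at s = -5, 4.
On [-5, 4] the curve lies below the axis; ∫[-5,4] (s^2 + s - 20) ds = -243/2, giving area 243/2.

243/2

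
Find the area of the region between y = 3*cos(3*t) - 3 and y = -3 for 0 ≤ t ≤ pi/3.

2

The difference (3*cos(3*t) - 3) - (-3) = 3*cos(3*t) changes sign at t = pi/6 inside [0, pi/3], so split the integral there.
∫[0,pi/6] (3*cos(3*t)) dt = 1.
∫[pi/6,pi/3] (3*cos(3*t)) dt = -1; the area of that piece is 1.
Total area = 1 + 1 = 2.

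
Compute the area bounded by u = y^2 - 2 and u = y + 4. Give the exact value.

125/6

Both boundary curves give u as a function of y, so integrate with respect to y. Setting them equal: y^2 - y - 6 = 0, i.e. (y - 3)*(y + 2) = 0, so they meet at y = -2, 3.
For y in [-2, 3], u = y^2 - 2 is on the left; area = ∫[-2,3] (-(y^2 - y - 6)) dy = 125/6.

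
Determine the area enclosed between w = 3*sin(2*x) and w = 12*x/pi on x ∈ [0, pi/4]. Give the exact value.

On [0, pi/4], (3*sin(2*x)) - (12*x/pi) = -12*x/pi + 3*sin(2*x) is ≥ 0 throughout, so the area is a single integral of |-12*x/pi + 3*sin(2*x)|.
∫[0,pi/4] (-12*x/pi + 3*sin(2*x)) dx = 3/2 - 3*pi/8.

3/2 - 3*pi/8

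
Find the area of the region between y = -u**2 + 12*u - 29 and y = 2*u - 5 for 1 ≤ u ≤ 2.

34/3

On [1, 2], (-u**2 + 12*u - 29) - (2*u - 5) = -u**2 + 10*u - 24 is ≤ 0 throughout, so the area is a single integral of |-u**2 + 10*u - 24|.
∫[1,2] (-u**2 + 10*u - 24) du = -34/3; the area of that piece is 34/3.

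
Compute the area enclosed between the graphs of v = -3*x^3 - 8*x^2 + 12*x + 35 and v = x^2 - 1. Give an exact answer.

393/4

Set the curves equal: -3*x^3 - 8*x^2 + 12*x + 35 = x^2 - 1, so -3*x^3 - 9*x^2 + 12*x + 36 = 0, which factors as -3*(x - 2)*(x + 2)*(x + 3) = 0. The curves meet at x = -3, -2, 2.
On [-3, -2], v = x^2 - 1 is on top; that piece has area ∫[-3,-2] (-(-3*x^3 - 9*x^2 + 12*x + 36)) dx = 9/4.
On [-2, 2], v = -3*x^3 - 8*x^2 + 12*x + 35 is on top; that piece has area ∫[-2,2] (-3*x^3 - 9*x^2 + 12*x + 36) dx = 96.
Total enclosed area = 9/4 + 96 = 393/4.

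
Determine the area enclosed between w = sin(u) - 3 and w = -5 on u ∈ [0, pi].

2 + 2*pi

On [0, pi], (sin(u) - 3) - (-5) = sin(u) + 2 is ≥ 0 throughout, so the area is a single integral of |sin(u) + 2|.
∫[0,pi] (sin(u) + 2) du = 2 + 2*pi.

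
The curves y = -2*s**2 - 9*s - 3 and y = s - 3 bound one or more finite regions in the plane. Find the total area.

125/3

Set the curves equal: -2*s**2 - 9*s - 3 = s - 3, so -2*s**2 - 10*s = 0, which factors as -2*s*(s + 5) = 0. The curves meet at s = -5, 0.
On [-5, 0], y = -2*s**2 - 9*s - 3 is on top; that piece has area ∫[-5,0] (-2*s**2 - 10*s) ds = 125/3.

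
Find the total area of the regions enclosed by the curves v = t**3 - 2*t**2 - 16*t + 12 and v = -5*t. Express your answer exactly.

Set the curves equal: t**3 - 2*t**2 - 16*t + 12 = -5*t, so t**3 - 2*t**2 - 11*t + 12 = 0, which factors as (t - 4)*(t - 1)*(t + 3) = 0. The curves meet at t = -3, 1, 4.
On [-3, 1], v = t**3 - 2*t**2 - 16*t + 12 is on top; that piece has area ∫[-3,1] (t**3 - 2*t**2 - 11*t + 12) dt = 160/3.
On [1, 4], v = -5*t is on top; that piece has area ∫[1,4] (-(t**3 - 2*t**2 - 11*t + 12)) dt = 99/4.
Total enclosed area = 160/3 + 99/4 = 937/12.

937/12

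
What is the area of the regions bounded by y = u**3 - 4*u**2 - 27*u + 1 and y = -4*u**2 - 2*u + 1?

Set the curves equal: u**3 - 4*u**2 - 27*u + 1 = -4*u**2 - 2*u + 1, so u**3 - 25*u = 0, which factors as u*(u - 5)*(u + 5) = 0. The curves meet at u = -5, 0, 5.
On [-5, 0], y = u**3 - 4*u**2 - 27*u + 1 is on top; that piece has area ∫[-5,0] (u**3 - 25*u) du = 625/4.
On [0, 5], y = -4*u**2 - 2*u + 1 is on top; that piece has area ∫[0,5] (-(u**3 - 25*u)) du = 625/4.
Total enclosed area = 625/4 + 625/4 = 625/2.

625/2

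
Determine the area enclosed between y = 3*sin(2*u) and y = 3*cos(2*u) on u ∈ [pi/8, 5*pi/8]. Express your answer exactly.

On [pi/8, 5*pi/8], (3*sin(2*u)) - (3*cos(2*u)) = 3*sin(2*u) - 3*cos(2*u) is ≥ 0 throughout, so the area is a single integral of |3*sin(2*u) - 3*cos(2*u)|.
∫[pi/8,5*pi/8] (3*sin(2*u) - 3*cos(2*u)) du = 3*sqrt(2).

3*sqrt(2)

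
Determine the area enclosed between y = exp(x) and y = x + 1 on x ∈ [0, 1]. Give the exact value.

-5/2 + exp(1)

On [0, 1], (exp(x)) - (x + 1) = -x + exp(x) - 1 is ≥ 0 throughout, so the area is a single integral of |-x + exp(x) - 1|.
∫[0,1] (-x + exp(x) - 1) dx = -5/2 + exp(1).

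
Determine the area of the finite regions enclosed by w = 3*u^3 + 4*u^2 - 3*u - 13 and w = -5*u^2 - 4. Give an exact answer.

24

Set the curves equal: 3*u^3 + 4*u^2 - 3*u - 13 = -5*u^2 - 4, so 3*u^3 + 9*u^2 - 3*u - 9 = 0, which factors as 3*(u - 1)*(u + 1)*(u + 3) = 0. The curves meet at u = -3, -1, 1.
On [-3, -1], w = 3*u^3 + 4*u^2 - 3*u - 13 is on top; that piece has area ∫[-3,-1] (3*u^3 + 9*u^2 - 3*u - 9) du = 12.
On [-1, 1], w = -5*u^2 - 4 is on top; that piece has area ∫[-1,1] (-(3*u^3 + 9*u^2 - 3*u - 9)) du = 12.
Total enclosed area = 12 + 12 = 24.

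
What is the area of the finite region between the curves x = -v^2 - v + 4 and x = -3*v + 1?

Both boundary curves give x as a function of v, so integrate with respect to v. Setting them equal: -v^2 + 2*v + 3 = 0, i.e. -(v - 3)*(v + 1) = 0, so they meet at v = -1, 3.
For v in [-1, 3], x = -v^2 - v + 4 is on the right; area = ∫[-1,3] (-v^2 + 2*v + 3) dv = 32/3.

32/3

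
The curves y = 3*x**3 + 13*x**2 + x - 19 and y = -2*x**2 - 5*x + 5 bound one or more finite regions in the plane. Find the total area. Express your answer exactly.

253/4

Set the curves equal: 3*x**3 + 13*x**2 + x - 19 = -2*x**2 - 5*x + 5, so 3*x**3 + 15*x**2 + 6*x - 24 = 0, which factors as 3*(x - 1)*(x + 2)*(x + 4) = 0. The curves meet at x = -4, -2, 1.
On [-4, -2], y = 3*x**3 + 13*x**2 + x - 19 is on top; that piece has area ∫[-4,-2] (3*x**3 + 15*x**2 + 6*x - 24) dx = 16.
On [-2, 1], y = -2*x**2 - 5*x + 5 is on top; that piece has area ∫[-2,1] (-(3*x**3 + 15*x**2 + 6*x - 24)) dx = 189/4.
Total enclosed area = 16 + 189/4 = 253/4.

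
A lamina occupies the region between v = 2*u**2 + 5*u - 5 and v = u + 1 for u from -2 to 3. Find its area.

The difference (2*u**2 + 5*u - 5) - (u + 1) = 2*u**2 + 4*u - 6 changes sign at u = 1 inside [-2, 3], so split the integral there.
∫[-2,1] (2*u**2 + 4*u - 6) du = -18; the area of that piece is 18.
∫[1,3] (2*u**2 + 4*u - 6) du = 64/3.
Total area = 18 + 64/3 = 118/3.

118/3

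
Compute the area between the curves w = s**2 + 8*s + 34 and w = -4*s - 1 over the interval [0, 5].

On [0, 5], (s**2 + 8*s + 34) - (-4*s - 1) = s**2 + 12*s + 35 is ≥ 0 throughout, so the area is a single integral of |s**2 + 12*s + 35|.
∫[0,5] (s**2 + 12*s + 35) ds = 1100/3.

1100/3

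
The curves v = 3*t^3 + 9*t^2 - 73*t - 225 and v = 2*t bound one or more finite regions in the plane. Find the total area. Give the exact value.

Set the curves equal: 3*t^3 + 9*t^2 - 73*t - 225 = 2*t, so 3*t^3 + 9*t^2 - 75*t - 225 = 0, which factors as 3*(t - 5)*(t + 3)*(t + 5) = 0. The curves meet at t = -5, -3, 5.
On [-5, -3], v = 3*t^3 + 9*t^2 - 73*t - 225 is on top; that piece has area ∫[-5,-3] (3*t^3 + 9*t^2 - 75*t - 225) dt = 36.
On [-3, 5], v = 2*t is on top; that piece has area ∫[-3,5] (-(3*t^3 + 9*t^2 - 75*t - 225)) dt = 1536.
Total enclosed area = 36 + 1536 = 1572.

1572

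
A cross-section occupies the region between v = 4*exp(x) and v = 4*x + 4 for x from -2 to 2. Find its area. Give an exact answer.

On [-2, 2], (4*exp(x)) - (4*x + 4) = -4*x + 4*exp(x) - 4 is ≥ 0 throughout, so the area is a single integral of |-4*x + 4*exp(x) - 4|.
∫[-2,2] (-4*x + 4*exp(x) - 4) dx = -16 - 4*exp(-2) + 4*exp(2).

-16 - 4*exp(-2) + 4*exp(2)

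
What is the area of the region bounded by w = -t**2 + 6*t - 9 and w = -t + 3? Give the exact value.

1/6

Set the curves equal: -t**2 + 6*t - 9 = -t + 3, so -t**2 + 7*t - 12 = 0, which factors as -(t - 4)*(t - 3) = 0. The curves meet at t = 3, 4.
On [3, 4], w = -t**2 + 6*t - 9 is on top; that piece has area ∫[3,4] (-t**2 + 7*t - 12) dt = 1/6.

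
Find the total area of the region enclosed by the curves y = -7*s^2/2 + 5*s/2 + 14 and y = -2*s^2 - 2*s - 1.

Set the curves equal: -7*s^2/2 + 5*s/2 + 14 = -2*s^2 - 2*s - 1, so -3*s^2/2 + 9*s/2 + 15 = 0, which factors as -3*(s - 5)*(s + 2)/2 = 0. The curves meet at s = -2, 5.
On [-2, 5], y = -7*s^2/2 + 5*s/2 + 14 is on top; that piece has area ∫[-2,5] (-3*s^2/2 + 9*s/2 + 15) ds = 343/4.

343/4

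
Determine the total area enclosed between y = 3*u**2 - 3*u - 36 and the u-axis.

343/2

The curve meets the u-axis where 3*u**2 - 3*u - 36 = 0, i.e. 3*(u - 4)*(u + 3) = 0, at u = -3, 4.
On [-3, 4] the curve lies below the axis; ∫[-3,4] (3*u**2 - 3*u - 36) du = -343/2, giving area 343/2.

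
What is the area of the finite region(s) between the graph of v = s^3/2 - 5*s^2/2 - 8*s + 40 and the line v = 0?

5137/24

The curve meets the s-axis where s^3/2 - 5*s^2/2 - 8*s + 40 = 0, i.e. (s - 5)*(s - 4)*(s + 4)/2 = 0, at s = -4, 4, 5.
On [-4, 4] the curve lies above the axis; ∫[-4,4] (s^3/2 - 5*s^2/2 - 8*s + 40) ds = 640/3, giving area 640/3.
On [4, 5] the curve lies below the axis; ∫[4,5] (s^3/2 - 5*s^2/2 - 8*s + 40) ds = -17/24, giving area 17/24.
Total area = 640/3 + 17/24 = 5137/24.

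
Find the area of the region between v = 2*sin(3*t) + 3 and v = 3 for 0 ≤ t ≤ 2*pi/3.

The difference (2*sin(3*t) + 3) - (3) = 2*sin(3*t) changes sign at t = pi/3 inside [0, 2*pi/3], so split the integral there.
∫[0,pi/3] (2*sin(3*t)) dt = 4/3.
∫[pi/3,2*pi/3] (2*sin(3*t)) dt = -4/3; the area of that piece is 4/3.
Total area = 4/3 + 4/3 = 8/3.

8/3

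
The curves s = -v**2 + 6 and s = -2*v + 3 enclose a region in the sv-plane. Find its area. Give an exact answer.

32/3

Both boundary curves give s as a function of v, so integrate with respect to v. Setting them equal: -v**2 + 2*v + 3 = 0, i.e. -(v - 3)*(v + 1) = 0, so they meet at v = -1, 3.
For v in [-1, 3], s = -v**2 + 6 is on the right; area = ∫[-1,3] (-v**2 + 2*v + 3) dv = 32/3.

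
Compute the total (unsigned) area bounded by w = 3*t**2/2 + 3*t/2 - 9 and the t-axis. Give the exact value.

125/4

The curve meets the t-axis where 3*t**2/2 + 3*t/2 - 9 = 0, i.e. 3*(t - 2)*(t + 3)/2 = 0, at t = -3, 2.
On [-3, 2] the curve lies below the axis; ∫[-3,2] (3*t**2/2 + 3*t/2 - 9) dt = -125/4, giving area 125/4.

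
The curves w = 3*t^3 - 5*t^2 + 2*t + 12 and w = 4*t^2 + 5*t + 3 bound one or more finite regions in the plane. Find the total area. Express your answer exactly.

Set the curves equal: 3*t^3 - 5*t^2 + 2*t + 12 = 4*t^2 + 5*t + 3, so 3*t^3 - 9*t^2 - 3*t + 9 = 0, which factors as 3*(t - 3)*(t - 1)*(t + 1) = 0. The curves meet at t = -1, 1, 3.
On [-1, 1], w = 3*t^3 - 5*t^2 + 2*t + 12 is on top; that piece has area ∫[-1,1] (3*t^3 - 9*t^2 - 3*t + 9) dt = 12.
On [1, 3], w = 4*t^2 + 5*t + 3 is on top; that piece has area ∫[1,3] (-(3*t^3 - 9*t^2 - 3*t + 9)) dt = 12.
Total enclosed area = 12 + 12 = 24.

24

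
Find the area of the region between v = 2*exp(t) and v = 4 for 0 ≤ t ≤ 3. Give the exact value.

-18 + 8*log(2) + 2*exp(3)

The difference (2*exp(t)) - (4) = 2*exp(t) - 4 changes sign at t = log(2) inside [0, 3], so split the integral there.
∫[0,log(2)] (2*exp(t) - 4) dt = 2 - log(16); the area of that piece is -2 + log(16).
∫[log(2),3] (2*exp(t) - 4) dt = -16 + 4*log(2) + 2*exp(3).
Total area = (-2 + log(16)) + (-16 + 4*log(2) + 2*exp(3)) = -18 + 8*log(2) + 2*exp(3).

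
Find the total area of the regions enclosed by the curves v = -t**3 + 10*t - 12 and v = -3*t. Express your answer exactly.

Set the curves equal: -t**3 + 10*t - 12 = -3*t, so -t**3 + 13*t - 12 = 0, which factors as -(t - 3)*(t - 1)*(t + 4) = 0. The curves meet at t = -4, 1, 3.
On [-4, 1], v = -3*t is on top; that piece has area ∫[-4,1] (-(-t**3 + 13*t - 12)) dt = 375/4.
On [1, 3], v = -t**3 + 10*t - 12 is on top; that piece has area ∫[1,3] (-t**3 + 13*t - 12) dt = 8.
Total enclosed area = 375/4 + 8 = 407/4.

407/4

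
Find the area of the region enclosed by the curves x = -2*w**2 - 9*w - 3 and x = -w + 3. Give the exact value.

Both boundary curves give x as a function of w, so integrate with respect to w. Setting them equal: -2*w**2 - 8*w - 6 = 0, i.e. -2*(w + 1)*(w + 3) = 0, so they meet at w = -3, -1.
For w in [-3, -1], x = -2*w**2 - 9*w - 3 is on the right; area = ∫[-3,-1] (-2*w**2 - 8*w - 6) dw = 8/3.

8/3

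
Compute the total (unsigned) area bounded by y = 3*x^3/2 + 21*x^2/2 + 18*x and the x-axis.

71/4

The curve meets the x-axis where 3*x^3/2 + 21*x^2/2 + 18*x = 0, i.e. 3*x*(x + 3)*(x + 4)/2 = 0, at x = -4, -3, 0.
On [-4, -3] the curve lies above the axis; ∫[-4,-3] (3*x^3/2 + 21*x^2/2 + 18*x) dx = 7/8, giving area 7/8.
On [-3, 0] the curve lies below the axis; ∫[-3,0] (3*x^3/2 + 21*x^2/2 + 18*x) dx = -135/8, giving area 135/8.
Total area = 7/8 + 135/8 = 71/4.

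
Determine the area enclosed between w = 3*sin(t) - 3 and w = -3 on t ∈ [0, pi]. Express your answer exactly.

On [0, pi], (3*sin(t) - 3) - (-3) = 3*sin(t) is ≥ 0 throughout, so the area is a single integral of |3*sin(t)|.
∫[0,pi] (3*sin(t)) dt = 6.

6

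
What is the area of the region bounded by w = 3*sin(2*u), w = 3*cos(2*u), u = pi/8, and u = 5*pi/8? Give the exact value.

On [pi/8, 5*pi/8], (3*sin(2*u)) - (3*cos(2*u)) = 3*sin(2*u) - 3*cos(2*u) is ≥ 0 throughout, so the area is a single integral of |3*sin(2*u) - 3*cos(2*u)|.
∫[pi/8,5*pi/8] (3*sin(2*u) - 3*cos(2*u)) du = 3*sqrt(2).

3*sqrt(2)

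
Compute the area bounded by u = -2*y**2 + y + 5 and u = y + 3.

8/3

Both boundary curves give u as a function of y, so integrate with respect to y. Setting them equal: -2*y**2 + 2 = 0, i.e. -2*(y - 1)*(y + 1) = 0, so they meet at y = -1, 1.
For y in [-1, 1], u = -2*y**2 + y + 5 is on the right; area = ∫[-1,1] (-2*y**2 + 2) dy = 8/3.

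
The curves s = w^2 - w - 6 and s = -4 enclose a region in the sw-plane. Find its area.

Both boundary curves give s as a function of w, so integrate with respect to w. Setting them equal: w^2 - w - 2 = 0, i.e. (w - 2)*(w + 1) = 0, so they meet at w = -1, 2.
For w in [-1, 2], s = w^2 - w - 6 is on the left; area = ∫[-1,2] (-(w^2 - w - 2)) dw = 9/2.

9/2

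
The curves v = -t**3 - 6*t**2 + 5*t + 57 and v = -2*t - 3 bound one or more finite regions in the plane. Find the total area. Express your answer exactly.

Set the curves equal: -t**3 - 6*t**2 + 5*t + 57 = -2*t - 3, so -t**3 - 6*t**2 + 7*t + 60 = 0, which factors as -(t - 3)*(t + 4)*(t + 5) = 0. The curves meet at t = -5, -4, 3.
On [-5, -4], v = -2*t - 3 is on top; that piece has area ∫[-5,-4] (-(-t**3 - 6*t**2 + 7*t + 60)) dt = 5/4.
On [-4, 3], v = -t**3 - 6*t**2 + 5*t + 57 is on top; that piece has area ∫[-4,3] (-t**3 - 6*t**2 + 7*t + 60) dt = 1029/4.
Total enclosed area = 5/4 + 1029/4 = 517/2.

517/2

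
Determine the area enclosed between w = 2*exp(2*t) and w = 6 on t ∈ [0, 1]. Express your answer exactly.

The difference (2*exp(2*t)) - (6) = 2*exp(2*t) - 6 changes sign at t = log(3)/2 inside [0, 1], so split the integral there.
∫[0,log(3)/2] (2*exp(2*t) - 6) dt = 2 - log(27); the area of that piece is -2 + log(27).
∫[log(3)/2,1] (2*exp(2*t) - 6) dt = -9 + 3*log(3) + exp(2).
Total area = (-2 + log(27)) + (-9 + 3*log(3) + exp(2)) = -11 + 6*log(3) + exp(2).

-11 + 6*log(3) + exp(2)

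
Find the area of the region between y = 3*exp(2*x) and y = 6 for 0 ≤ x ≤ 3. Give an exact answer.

-45/2 + 6*log(2) + 3*exp(6)/2

The difference (3*exp(2*x)) - (6) = 3*exp(2*x) - 6 changes sign at x = log(2)/2 inside [0, 3], so split the integral there.
∫[0,log(2)/2] (3*exp(2*x) - 6) dx = 3/2 - log(8); the area of that piece is -3/2 + log(8).
∫[log(2)/2,3] (3*exp(2*x) - 6) dx = -21 + 3*log(2) + 3*exp(6)/2.
Total area = (-3/2 + log(8)) + (-21 + 3*log(2) + 3*exp(6)/2) = -45/2 + 6*log(2) + 3*exp(6)/2.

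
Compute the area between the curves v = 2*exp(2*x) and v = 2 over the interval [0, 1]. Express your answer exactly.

On [0, 1], (2*exp(2*x)) - (2) = 2*exp(2*x) - 2 is ≥ 0 throughout, so the area is a single integral of |2*exp(2*x) - 2|.
∫[0,1] (2*exp(2*x) - 2) dx = -3 + exp(2).

-3 + exp(2)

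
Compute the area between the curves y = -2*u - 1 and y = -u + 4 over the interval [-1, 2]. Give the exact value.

On [-1, 2], (-2*u - 1) - (-u + 4) = -u - 5 is ≤ 0 throughout, so the area is a single integral of |-u - 5|.
∫[-1,2] (-u - 5) du = -33/2; the area of that piece is 33/2.

33/2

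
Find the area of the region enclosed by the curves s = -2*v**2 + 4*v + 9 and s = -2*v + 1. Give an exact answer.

Both boundary curves give s as a function of v, so integrate with respect to v. Setting them equal: -2*v**2 + 6*v + 8 = 0, i.e. -2*(v - 4)*(v + 1) = 0, so they meet at v = -1, 4.
For v in [-1, 4], s = -2*v**2 + 4*v + 9 is on the right; area = ∫[-1,4] (-2*v**2 + 6*v + 8) dv = 125/3.

125/3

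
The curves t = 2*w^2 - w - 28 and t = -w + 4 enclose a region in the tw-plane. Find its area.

Both boundary curves give t as a function of w, so integrate with respect to w. Setting them equal: 2*w^2 - 32 = 0, i.e. 2*(w - 4)*(w + 4) = 0, so they meet at w = -4, 4.
For w in [-4, 4], t = 2*w^2 - w - 28 is on the left; area = ∫[-4,4] (-(2*w^2 - 32)) dw = 512/3.

512/3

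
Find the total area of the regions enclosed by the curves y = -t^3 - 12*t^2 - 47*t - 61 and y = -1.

Set the curves equal: -t^3 - 12*t^2 - 47*t - 61 = -1, so -t^3 - 12*t^2 - 47*t - 60 = 0, which factors as -(t + 3)*(t + 4)*(t + 5) = 0. The curves meet at t = -5, -4, -3.
On [-5, -4], y = -1 is on top; that piece has area ∫[-5,-4] (-(-t^3 - 12*t^2 - 47*t - 60)) dt = 1/4.
On [-4, -3], y = -t^3 - 12*t^2 - 47*t - 61 is on top; that piece has area ∫[-4,-3] (-t^3 - 12*t^2 - 47*t - 60) dt = 1/4.
Total enclosed area = 1/4 + 1/4 = 1/2.

1/2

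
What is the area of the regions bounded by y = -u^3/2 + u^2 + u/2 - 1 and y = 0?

Set the curves equal: -u^3/2 + u^2 + u/2 - 1 = 0, so -u^3/2 + u^2 + u/2 - 1 = 0, which factors as -(u - 2)*(u - 1)*(u + 1)/2 = 0. The curves meet at u = -1, 1, 2.
On [-1, 1], y = 0 is on top; that piece has area ∫[-1,1] (-(-u^3/2 + u^2 + u/2 - 1)) du = 4/3.
On [1, 2], y = -u^3/2 + u^2 + u/2 - 1 is on top; that piece has area ∫[1,2] (-u^3/2 + u^2 + u/2 - 1) du = 5/24.
Total enclosed area = 4/3 + 5/24 = 37/24.

37/24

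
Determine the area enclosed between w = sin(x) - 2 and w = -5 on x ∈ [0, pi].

On [0, pi], (sin(x) - 2) - (-5) = sin(x) + 3 is ≥ 0 throughout, so the area is a single integral of |sin(x) + 3|.
∫[0,pi] (sin(x) + 3) dx = 2 + 3*pi.

2 + 3*pi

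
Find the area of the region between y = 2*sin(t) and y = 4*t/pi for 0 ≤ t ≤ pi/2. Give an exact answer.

2 - pi/2

On [0, pi/2], (2*sin(t)) - (4*t/pi) = -4*t/pi + 2*sin(t) is ≥ 0 throughout, so the area is a single integral of |-4*t/pi + 2*sin(t)|.
∫[0,pi/2] (-4*t/pi + 2*sin(t)) dt = 2 - pi/2.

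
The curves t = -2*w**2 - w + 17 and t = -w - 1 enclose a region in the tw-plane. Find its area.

72

Both boundary curves give t as a function of w, so integrate with respect to w. Setting them equal: -2*w**2 + 18 = 0, i.e. -2*(w - 3)*(w + 3) = 0, so they meet at w = -3, 3.
For w in [-3, 3], t = -2*w**2 - w + 17 is on the right; area = ∫[-3,3] (-2*w**2 + 18) dw = 72.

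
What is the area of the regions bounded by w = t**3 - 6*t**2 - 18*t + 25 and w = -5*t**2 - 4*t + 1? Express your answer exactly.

Set the curves equal: t**3 - 6*t**2 - 18*t + 25 = -5*t**2 - 4*t + 1, so t**3 - t**2 - 14*t + 24 = 0, which factors as (t - 3)*(t - 2)*(t + 4) = 0. The curves meet at t = -4, 2, 3.
On [-4, 2], w = t**3 - 6*t**2 - 18*t + 25 is on top; that piece has area ∫[-4,2] (t**3 - t**2 - 14*t + 24) dt = 144.
On [2, 3], w = -5*t**2 - 4*t + 1 is on top; that piece has area ∫[2,3] (-(t**3 - t**2 - 14*t + 24)) dt = 13/12.
Total enclosed area = 144 + 13/12 = 1741/12.

1741/12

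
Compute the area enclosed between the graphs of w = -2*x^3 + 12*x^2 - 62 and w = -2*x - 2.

Set the curves equal: -2*x^3 + 12*x^2 - 62 = -2*x - 2, so -2*x^3 + 12*x^2 + 2*x - 60 = 0, which factors as -2*(x - 5)*(x - 3)*(x + 2) = 0. The curves meet at x = -2, 3, 5.
On [-2, 3], w = -2*x - 2 is on top; that piece has area ∫[-2,3] (-(-2*x^3 + 12*x^2 + 2*x - 60)) dx = 375/2.
On [3, 5], w = -2*x^3 + 12*x^2 - 62 is on top; that piece has area ∫[3,5] (-2*x^3 + 12*x^2 + 2*x - 60) dx = 16.
Total enclosed area = 375/2 + 16 = 407/2.

407/2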